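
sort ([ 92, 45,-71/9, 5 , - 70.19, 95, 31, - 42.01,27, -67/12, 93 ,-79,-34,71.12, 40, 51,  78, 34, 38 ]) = [- 79 , - 70.19, - 42.01, - 34, - 71/9 , - 67/12,5, 27, 31,34,38, 40,  45, 51, 71.12, 78,92,93, 95 ] 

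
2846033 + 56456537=59302570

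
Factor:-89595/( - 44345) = 3^2* 7^( -2 )*11^1 = 99/49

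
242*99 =23958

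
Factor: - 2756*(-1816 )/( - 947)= -5004896/947=- 2^5*13^1*53^1*227^1*947^ (  -  1)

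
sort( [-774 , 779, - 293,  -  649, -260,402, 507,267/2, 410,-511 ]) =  [  -  774, - 649,-511, - 293,-260, 267/2, 402 , 410, 507, 779] 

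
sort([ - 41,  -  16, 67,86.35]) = [ - 41 ,-16,  67, 86.35 ]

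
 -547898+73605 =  -474293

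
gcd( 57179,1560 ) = 1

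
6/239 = 6/239 = 0.03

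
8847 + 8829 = 17676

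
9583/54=177 +25/54 = 177.46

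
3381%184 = 69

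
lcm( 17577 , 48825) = 439425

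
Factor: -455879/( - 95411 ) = 41^1*73^(-1 )*1307^ ( - 1 )*11119^1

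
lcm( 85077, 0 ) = 0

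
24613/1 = 24613 = 24613.00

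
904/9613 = 904/9613 = 0.09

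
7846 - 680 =7166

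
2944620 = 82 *35910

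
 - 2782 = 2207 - 4989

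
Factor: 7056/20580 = 12/35=2^2*3^1*5^(-1)*7^(-1)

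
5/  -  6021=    - 1+6016/6021 = - 0.00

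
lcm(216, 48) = 432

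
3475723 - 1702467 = 1773256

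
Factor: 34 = 2^1*17^1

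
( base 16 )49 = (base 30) 2d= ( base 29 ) 2F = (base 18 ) 41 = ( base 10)73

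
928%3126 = 928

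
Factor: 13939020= 2^2*3^3* 5^1*83^1*311^1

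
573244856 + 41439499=614684355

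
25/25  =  1=1.00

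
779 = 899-120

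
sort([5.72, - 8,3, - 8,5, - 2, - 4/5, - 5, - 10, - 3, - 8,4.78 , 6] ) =[ - 10, -8, - 8, - 8, - 5, - 3, - 2, - 4/5,3,4.78,5,5.72,  6]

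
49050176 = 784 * 62564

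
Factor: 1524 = 2^2*3^1*127^1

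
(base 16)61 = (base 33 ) 2V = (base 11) 89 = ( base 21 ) 4D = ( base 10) 97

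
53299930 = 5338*9985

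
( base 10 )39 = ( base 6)103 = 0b100111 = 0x27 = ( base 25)1e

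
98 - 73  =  25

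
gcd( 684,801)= 9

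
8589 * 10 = 85890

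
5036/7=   5036/7 =719.43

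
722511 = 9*80279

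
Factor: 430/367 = 2^1 * 5^1*43^1*367^( - 1 ) 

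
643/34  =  643/34  =  18.91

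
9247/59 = 156+43/59 = 156.73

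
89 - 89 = 0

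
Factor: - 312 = -2^3*3^1*13^1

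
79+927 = 1006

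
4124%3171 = 953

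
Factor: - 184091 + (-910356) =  - 157^1*6971^1=- 1094447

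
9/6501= 3/2167 = 0.00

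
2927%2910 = 17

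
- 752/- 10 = 376/5=75.20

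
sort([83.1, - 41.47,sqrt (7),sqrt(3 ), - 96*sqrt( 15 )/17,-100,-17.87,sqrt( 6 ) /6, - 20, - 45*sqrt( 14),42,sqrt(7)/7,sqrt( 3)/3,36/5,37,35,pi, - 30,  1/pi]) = [ - 45*sqrt( 14),-100, - 41.47, - 30, - 96 * sqrt ( 15)/17,-20,-17.87,1/pi,sqrt(7)/7,  sqrt( 6 )/6,sqrt( 3) /3,  sqrt( 3 ), sqrt(7 ), pi,36/5,35,37,42,83.1]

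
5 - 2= 3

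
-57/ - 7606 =57/7606 = 0.01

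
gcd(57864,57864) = 57864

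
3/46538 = 3/46538 = 0.00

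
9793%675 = 343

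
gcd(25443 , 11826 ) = 9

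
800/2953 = 800/2953 = 0.27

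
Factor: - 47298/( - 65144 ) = 23649/32572= 2^( - 2 )*3^1 *17^( - 1)*479^( - 1 )*7883^1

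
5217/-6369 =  - 1 + 384/2123 = -  0.82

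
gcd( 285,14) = 1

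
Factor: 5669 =5669^1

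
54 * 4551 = 245754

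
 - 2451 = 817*( - 3 )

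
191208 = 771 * 248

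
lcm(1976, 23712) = 23712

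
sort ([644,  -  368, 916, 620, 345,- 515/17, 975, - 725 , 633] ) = [ - 725, - 368 , - 515/17, 345, 620 , 633, 644,916,  975 ] 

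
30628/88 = 348+ 1/22  =  348.05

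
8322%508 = 194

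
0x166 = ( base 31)BH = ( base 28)CM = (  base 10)358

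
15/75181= 15/75181=0.00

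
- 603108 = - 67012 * 9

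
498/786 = 83/131 = 0.63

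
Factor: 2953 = 2953^1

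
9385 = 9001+384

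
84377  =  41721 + 42656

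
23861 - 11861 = 12000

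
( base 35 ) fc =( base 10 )537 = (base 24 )m9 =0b1000011001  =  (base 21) 14c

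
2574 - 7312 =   -  4738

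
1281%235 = 106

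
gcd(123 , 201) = 3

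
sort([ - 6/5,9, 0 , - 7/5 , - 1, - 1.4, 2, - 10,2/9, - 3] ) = [ - 10, - 3,  -  7/5 ,- 1.4  ,-6/5, - 1, 0, 2/9,2 , 9] 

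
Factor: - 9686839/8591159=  - 2711^ (  -  1)*3169^ ( - 1 )*9686839^1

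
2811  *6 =16866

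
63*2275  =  143325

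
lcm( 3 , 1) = 3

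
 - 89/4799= - 89/4799 = - 0.02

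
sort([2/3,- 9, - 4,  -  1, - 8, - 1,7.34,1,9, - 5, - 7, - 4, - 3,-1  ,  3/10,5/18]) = [  -  9, - 8, - 7, - 5, - 4,  -  4, - 3, - 1, - 1, - 1, 5/18,  3/10, 2/3,1 , 7.34,9 ] 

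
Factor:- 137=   -  137^1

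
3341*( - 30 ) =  - 100230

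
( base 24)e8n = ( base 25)d64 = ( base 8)20127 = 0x2057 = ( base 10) 8279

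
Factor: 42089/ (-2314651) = - 23^( - 1)*157^( - 1)*641^( - 1)*42089^1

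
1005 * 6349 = 6380745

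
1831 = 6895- 5064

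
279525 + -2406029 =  - 2126504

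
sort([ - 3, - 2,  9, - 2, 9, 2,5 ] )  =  [ - 3,-2,-2, 2, 5, 9,9]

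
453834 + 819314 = 1273148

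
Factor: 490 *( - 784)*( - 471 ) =2^5*3^1*5^1 * 7^4*157^1 = 180939360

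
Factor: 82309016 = 2^3 *37^1*278071^1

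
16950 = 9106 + 7844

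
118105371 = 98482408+19622963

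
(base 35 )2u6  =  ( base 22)758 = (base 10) 3506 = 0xdb2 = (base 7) 13136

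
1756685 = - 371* ( - 4735)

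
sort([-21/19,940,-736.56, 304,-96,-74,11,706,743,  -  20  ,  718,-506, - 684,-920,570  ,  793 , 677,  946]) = [-920 , -736.56, - 684, - 506,  -  96,-74, - 20,-21/19,  11,304,  570,677,706 , 718,  743, 793,940, 946 ]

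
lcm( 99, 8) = 792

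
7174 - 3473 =3701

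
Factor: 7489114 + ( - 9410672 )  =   - 2^1*23^1*37^1*1129^1 = -1921558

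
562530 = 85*6618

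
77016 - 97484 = - 20468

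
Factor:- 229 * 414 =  - 2^1*3^2 * 23^1 * 229^1 = - 94806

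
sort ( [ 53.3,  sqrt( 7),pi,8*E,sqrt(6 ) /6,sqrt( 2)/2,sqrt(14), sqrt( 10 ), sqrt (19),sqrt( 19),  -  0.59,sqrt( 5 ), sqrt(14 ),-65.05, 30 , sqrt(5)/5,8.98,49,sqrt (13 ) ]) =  [ - 65.05, - 0.59, sqrt( 6)/6,sqrt( 5) /5,sqrt ( 2)/2, sqrt( 5),sqrt( 7),pi,sqrt (10),sqrt( 13), sqrt (14),  sqrt(14), sqrt(19 ),sqrt( 19), 8.98,8 * E,30, 49,  53.3 ]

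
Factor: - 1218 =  - 2^1*3^1 * 7^1*29^1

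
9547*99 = 945153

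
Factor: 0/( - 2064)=0^1 = 0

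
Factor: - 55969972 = -2^2*  19^1*736447^1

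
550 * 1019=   560450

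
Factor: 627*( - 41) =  - 3^1*11^1*19^1*41^1  =  - 25707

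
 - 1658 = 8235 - 9893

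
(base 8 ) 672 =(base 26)H0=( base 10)442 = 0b110111010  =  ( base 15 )1e7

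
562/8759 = 562/8759 = 0.06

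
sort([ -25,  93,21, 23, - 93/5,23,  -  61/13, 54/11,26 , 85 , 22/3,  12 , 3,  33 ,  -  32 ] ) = [  -  32, - 25, - 93/5, - 61/13 , 3, 54/11,22/3,12,21,23, 23,26, 33,85,93 ] 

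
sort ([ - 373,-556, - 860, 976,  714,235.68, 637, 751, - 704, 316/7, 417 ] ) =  [ - 860 ,  -  704,-556,  -  373,  316/7, 235.68,417,637, 714, 751, 976 ]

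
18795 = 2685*7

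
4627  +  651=5278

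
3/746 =3/746 = 0.00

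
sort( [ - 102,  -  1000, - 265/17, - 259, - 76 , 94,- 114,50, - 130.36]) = [ - 1000, - 259, - 130.36,- 114, - 102, - 76, - 265/17, 50, 94]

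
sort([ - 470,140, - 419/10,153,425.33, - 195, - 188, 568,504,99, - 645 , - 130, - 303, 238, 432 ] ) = [ - 645,-470, - 303 , - 195, - 188, -130,-419/10,99,140, 153,238,425.33,432 , 504,568]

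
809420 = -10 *( -80942)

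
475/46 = 475/46 = 10.33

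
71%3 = 2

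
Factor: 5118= 2^1*3^1*853^1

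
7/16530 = 7/16530 = 0.00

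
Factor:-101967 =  - 3^1* 41^1*829^1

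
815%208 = 191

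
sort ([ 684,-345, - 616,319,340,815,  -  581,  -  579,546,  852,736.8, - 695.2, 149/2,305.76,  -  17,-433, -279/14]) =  [ -695.2, - 616, - 581, - 579, - 433, - 345,  -  279/14, - 17,149/2,  305.76,  319,340,546, 684,736.8, 815,852]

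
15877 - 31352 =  - 15475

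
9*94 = 846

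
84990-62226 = 22764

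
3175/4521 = 3175/4521  =  0.70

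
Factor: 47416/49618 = 2^2*5927^1*24809^ (-1)=23708/24809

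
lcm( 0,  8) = 0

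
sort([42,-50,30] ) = [ - 50  ,  30, 42]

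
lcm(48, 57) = 912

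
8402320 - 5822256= 2580064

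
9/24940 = 9/24940 = 0.00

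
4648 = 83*56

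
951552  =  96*9912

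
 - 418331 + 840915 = 422584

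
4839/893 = 4839/893 = 5.42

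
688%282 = 124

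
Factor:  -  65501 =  - 17^1*3853^1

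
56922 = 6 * 9487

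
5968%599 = 577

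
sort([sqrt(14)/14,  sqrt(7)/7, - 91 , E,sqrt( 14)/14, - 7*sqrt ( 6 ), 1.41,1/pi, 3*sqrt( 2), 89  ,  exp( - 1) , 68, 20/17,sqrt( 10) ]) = [ - 91, - 7*sqrt ( 6),sqrt(14)/14,sqrt ( 14)/14,1/pi,exp ( - 1),sqrt ( 7) /7 , 20/17  ,  1.41,E,sqrt( 10 ),  3*sqrt( 2) , 68 , 89 ] 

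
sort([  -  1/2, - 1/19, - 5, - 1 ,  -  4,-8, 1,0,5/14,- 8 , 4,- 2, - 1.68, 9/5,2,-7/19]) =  [ - 8, - 8, - 5 ,- 4,-2, - 1.68, - 1, - 1/2, - 7/19, - 1/19,0,5/14, 1,9/5,2, 4]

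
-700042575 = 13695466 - 713738041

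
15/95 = 3/19 = 0.16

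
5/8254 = 5/8254 =0.00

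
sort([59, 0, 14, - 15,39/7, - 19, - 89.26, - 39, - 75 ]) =[ - 89.26, - 75, - 39,-19, - 15, 0, 39/7,14,59] 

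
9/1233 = 1/137 = 0.01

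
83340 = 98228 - 14888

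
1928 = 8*241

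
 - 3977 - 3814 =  - 7791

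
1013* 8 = 8104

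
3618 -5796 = - 2178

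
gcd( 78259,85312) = 1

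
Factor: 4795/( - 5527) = -5^1* 7^1*137^1*5527^( -1) 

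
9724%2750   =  1474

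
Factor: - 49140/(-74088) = 2^( - 1)*5^1*7^(-2)*13^1  =  65/98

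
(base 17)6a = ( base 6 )304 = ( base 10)112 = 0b1110000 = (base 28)40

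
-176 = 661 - 837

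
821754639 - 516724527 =305030112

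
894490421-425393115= 469097306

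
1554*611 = 949494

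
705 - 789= - 84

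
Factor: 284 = 2^2*71^1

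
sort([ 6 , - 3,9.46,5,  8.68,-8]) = [ - 8, - 3,5, 6, 8.68 , 9.46]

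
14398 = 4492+9906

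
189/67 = 189/67 = 2.82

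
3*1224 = 3672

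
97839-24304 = 73535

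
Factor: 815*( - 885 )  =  -3^1 * 5^2*59^1*163^1= - 721275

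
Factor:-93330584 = -2^3*19^1 * 29^1*31^1 *683^1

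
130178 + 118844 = 249022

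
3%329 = 3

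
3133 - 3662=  - 529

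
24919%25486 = 24919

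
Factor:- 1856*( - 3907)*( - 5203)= - 37728992576 =- 2^6*11^2*29^1 * 43^1*3907^1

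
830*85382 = 70867060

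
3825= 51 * 75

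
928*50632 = 46986496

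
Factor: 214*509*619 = 67425194=2^1*107^1*509^1*619^1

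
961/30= 32 + 1/30 = 32.03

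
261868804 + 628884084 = 890752888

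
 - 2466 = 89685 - 92151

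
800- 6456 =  - 5656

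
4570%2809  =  1761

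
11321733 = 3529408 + 7792325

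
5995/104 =57 + 67/104 = 57.64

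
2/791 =2/791 = 0.00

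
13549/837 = 16 + 157/837 = 16.19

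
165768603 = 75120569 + 90648034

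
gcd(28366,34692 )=2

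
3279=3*1093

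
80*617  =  49360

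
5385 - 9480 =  - 4095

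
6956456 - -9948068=16904524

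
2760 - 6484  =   - 3724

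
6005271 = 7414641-1409370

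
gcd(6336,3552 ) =96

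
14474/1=14474 =14474.00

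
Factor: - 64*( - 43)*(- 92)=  - 2^8*23^1*43^1= -  253184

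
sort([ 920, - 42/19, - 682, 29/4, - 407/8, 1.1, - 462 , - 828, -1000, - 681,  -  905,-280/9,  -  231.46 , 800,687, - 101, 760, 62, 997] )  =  [ - 1000, - 905, - 828, - 682, - 681, - 462,-231.46,- 101, - 407/8, - 280/9,-42/19, 1.1, 29/4,62,687,760,  800,920, 997]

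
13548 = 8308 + 5240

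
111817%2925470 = 111817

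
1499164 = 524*2861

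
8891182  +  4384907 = 13276089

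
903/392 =2 + 17/56 = 2.30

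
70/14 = 5 =5.00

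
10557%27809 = 10557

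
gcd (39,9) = 3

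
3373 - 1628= 1745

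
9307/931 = 9307/931= 10.00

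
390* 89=34710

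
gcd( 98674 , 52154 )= 2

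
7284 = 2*3642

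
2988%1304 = 380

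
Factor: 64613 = 64613^1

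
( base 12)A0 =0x78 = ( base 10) 120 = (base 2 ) 1111000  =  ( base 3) 11110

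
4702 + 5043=9745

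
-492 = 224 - 716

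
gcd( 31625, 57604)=1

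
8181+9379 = 17560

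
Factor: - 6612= -2^2*3^1 *19^1 * 29^1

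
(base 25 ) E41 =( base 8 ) 21223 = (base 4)2022103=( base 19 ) 159g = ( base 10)8851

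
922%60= 22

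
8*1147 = 9176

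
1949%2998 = 1949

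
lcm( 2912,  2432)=221312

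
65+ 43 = 108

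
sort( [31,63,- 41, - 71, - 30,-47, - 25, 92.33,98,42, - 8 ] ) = [ - 71  , - 47,-41,  -  30, - 25, -8, 31,42, 63,92.33,98 ]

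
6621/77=85  +  76/77 = 85.99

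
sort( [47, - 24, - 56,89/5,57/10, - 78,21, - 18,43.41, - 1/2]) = [ - 78, - 56,-24, - 18, - 1/2,57/10, 89/5 , 21, 43.41,47]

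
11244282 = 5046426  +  6197856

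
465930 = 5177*90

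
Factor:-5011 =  - 5011^1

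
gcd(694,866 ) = 2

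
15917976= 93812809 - 77894833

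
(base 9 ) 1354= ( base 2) 1111111101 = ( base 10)1021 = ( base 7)2656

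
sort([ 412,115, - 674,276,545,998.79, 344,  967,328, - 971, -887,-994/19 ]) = [-971, - 887, - 674, - 994/19,115, 276,328,344,412, 545, 967,998.79]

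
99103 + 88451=187554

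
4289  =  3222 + 1067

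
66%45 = 21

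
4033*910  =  3670030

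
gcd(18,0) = 18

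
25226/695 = 36 + 206/695  =  36.30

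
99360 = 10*9936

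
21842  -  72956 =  - 51114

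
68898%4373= 3303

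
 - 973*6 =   -  5838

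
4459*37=164983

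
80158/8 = 10019 + 3/4= 10019.75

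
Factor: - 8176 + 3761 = -4415  =  - 5^1*883^1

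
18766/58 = 9383/29  =  323.55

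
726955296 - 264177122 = 462778174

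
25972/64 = 6493/16  =  405.81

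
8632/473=8632/473  =  18.25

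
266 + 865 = 1131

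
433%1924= 433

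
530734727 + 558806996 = 1089541723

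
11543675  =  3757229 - -7786446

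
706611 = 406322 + 300289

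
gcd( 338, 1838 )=2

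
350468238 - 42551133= 307917105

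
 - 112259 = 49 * (  -  2291 ) 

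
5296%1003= 281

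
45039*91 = 4098549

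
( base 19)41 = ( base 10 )77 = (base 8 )115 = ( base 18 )45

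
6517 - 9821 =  - 3304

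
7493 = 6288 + 1205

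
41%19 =3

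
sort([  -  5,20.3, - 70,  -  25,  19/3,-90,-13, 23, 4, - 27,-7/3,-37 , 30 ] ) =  [-90, - 70 ,-37, - 27,-25, - 13,-5, - 7/3,4,19/3,20.3, 23 , 30]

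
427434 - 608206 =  -180772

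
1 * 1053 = 1053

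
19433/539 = 19433/539 = 36.05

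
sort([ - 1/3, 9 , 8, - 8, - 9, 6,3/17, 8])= [ - 9,-8, - 1/3,3/17,  6,8, 8, 9]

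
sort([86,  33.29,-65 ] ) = [ -65, 33.29, 86]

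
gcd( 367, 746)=1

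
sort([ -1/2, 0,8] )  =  [-1/2,0  ,  8]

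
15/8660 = 3/1732 = 0.00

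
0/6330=0= 0.00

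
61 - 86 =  - 25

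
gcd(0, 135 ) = 135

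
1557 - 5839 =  - 4282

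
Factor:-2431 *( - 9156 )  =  2^2 *3^1 * 7^1* 11^1*13^1*17^1*109^1= 22258236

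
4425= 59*75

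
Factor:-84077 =- 7^1*12011^1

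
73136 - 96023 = -22887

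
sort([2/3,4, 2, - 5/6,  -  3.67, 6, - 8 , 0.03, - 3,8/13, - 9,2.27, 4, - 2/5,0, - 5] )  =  [-9, - 8, - 5 , - 3.67, -3, - 5/6, - 2/5, 0,0.03,8/13,2/3 , 2,2.27,4, 4,  6 ]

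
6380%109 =58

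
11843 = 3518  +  8325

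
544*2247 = 1222368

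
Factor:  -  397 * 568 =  - 2^3*71^1* 397^1=- 225496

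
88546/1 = 88546 = 88546.00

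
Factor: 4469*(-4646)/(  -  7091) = 2^1*7^(- 1)*23^1*41^1*101^1*109^1*1013^( - 1) = 20762974/7091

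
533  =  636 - 103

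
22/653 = 22/653= 0.03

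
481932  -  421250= 60682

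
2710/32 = 1355/16 = 84.69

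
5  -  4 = 1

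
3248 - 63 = 3185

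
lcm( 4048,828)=36432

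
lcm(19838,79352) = 79352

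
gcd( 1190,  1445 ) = 85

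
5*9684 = 48420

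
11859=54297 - 42438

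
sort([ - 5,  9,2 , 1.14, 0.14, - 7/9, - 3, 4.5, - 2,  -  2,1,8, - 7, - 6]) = [ -7, - 6, - 5, - 3, - 2, -2,- 7/9, 0.14 , 1,1.14,  2,4.5, 8,9] 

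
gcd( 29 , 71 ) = 1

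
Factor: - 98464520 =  - 2^3 *5^1*7^2*11^1*4567^1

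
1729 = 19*91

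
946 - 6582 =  - 5636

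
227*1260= 286020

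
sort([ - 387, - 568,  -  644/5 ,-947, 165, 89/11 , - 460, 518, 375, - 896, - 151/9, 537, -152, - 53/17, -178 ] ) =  [ -947, - 896, - 568, - 460, - 387, - 178, - 152, - 644/5,-151/9, - 53/17, 89/11, 165,375,518 , 537] 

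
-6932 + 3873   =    -  3059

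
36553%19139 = 17414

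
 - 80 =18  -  98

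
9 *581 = 5229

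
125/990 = 25/198 = 0.13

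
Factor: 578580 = 2^2*3^1*5^1*9643^1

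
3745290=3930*953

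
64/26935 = 64/26935 = 0.00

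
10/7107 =10/7107 = 0.00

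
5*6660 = 33300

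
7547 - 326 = 7221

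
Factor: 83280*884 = 73619520 = 2^6*3^1* 5^1*13^1 * 17^1*347^1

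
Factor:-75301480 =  - 2^3*5^1 * 31^1  *60727^1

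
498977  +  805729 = 1304706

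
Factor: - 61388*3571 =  - 2^2 * 103^1*149^1*3571^1 = - 219216548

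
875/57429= 875/57429 = 0.02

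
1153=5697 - 4544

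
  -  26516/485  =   - 55+159/485= - 54.67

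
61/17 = 3+ 10/17= 3.59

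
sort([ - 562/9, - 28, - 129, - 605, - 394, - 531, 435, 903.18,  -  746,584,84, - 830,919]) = [ - 830, - 746, - 605, - 531, - 394, - 129, - 562/9, - 28,84, 435,584,903.18 , 919]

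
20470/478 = 42 + 197/239 = 42.82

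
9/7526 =9/7526  =  0.00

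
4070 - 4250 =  - 180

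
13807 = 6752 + 7055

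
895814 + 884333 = 1780147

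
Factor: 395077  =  461^1*857^1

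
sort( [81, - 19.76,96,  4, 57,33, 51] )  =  [ - 19.76,  4,33, 51, 57, 81 , 96 ] 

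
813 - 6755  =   -5942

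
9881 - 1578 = 8303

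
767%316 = 135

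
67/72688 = 67/72688 =0.00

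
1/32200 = 1/32200 = 0.00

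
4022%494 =70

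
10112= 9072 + 1040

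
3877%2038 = 1839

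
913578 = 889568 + 24010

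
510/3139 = 510/3139 = 0.16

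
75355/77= 978 + 7/11=978.64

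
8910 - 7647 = 1263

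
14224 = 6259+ 7965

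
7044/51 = 138+2/17=138.12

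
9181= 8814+367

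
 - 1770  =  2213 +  - 3983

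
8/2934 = 4/1467 =0.00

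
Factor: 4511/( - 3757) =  - 17^( - 2)*347^1 =-  347/289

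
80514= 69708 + 10806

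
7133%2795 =1543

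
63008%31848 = 31160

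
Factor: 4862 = 2^1*11^1*13^1*17^1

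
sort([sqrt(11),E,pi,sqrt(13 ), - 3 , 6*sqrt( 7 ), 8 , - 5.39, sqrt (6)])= [ - 5.39 , - 3,sqrt(6),E  ,  pi,sqrt ( 11),sqrt ( 13) , 8,6*sqrt( 7)]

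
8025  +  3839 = 11864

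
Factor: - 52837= - 52837^1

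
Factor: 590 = 2^1*5^1*59^1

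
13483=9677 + 3806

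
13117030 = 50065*262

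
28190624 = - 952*( - 29612) 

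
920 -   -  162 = 1082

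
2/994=1/497 =0.00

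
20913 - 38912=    - 17999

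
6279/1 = 6279  =  6279.00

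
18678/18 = 3113/3 = 1037.67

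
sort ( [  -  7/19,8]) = [  -  7/19, 8] 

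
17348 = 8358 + 8990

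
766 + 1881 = 2647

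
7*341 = 2387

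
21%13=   8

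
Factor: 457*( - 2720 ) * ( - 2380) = 2958435200 = 2^7*5^2*7^1* 17^2 * 457^1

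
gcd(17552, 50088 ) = 8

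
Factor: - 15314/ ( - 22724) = 2^ ( - 1)*23^( - 1 )*31^1 = 31/46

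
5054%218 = 40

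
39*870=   33930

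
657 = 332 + 325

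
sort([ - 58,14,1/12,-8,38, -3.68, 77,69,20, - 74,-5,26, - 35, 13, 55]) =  [  -  74, - 58, - 35, - 8,  -  5, - 3.68, 1/12,13,14, 20, 26, 38,55, 69, 77 ] 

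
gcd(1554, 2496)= 6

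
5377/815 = 5377/815 = 6.60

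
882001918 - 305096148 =576905770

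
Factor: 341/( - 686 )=-2^( - 1)*7^( - 3)* 11^1*31^1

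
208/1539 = 208/1539 = 0.14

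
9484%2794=1102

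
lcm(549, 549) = 549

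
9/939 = 3/313= 0.01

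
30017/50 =600  +  17/50= 600.34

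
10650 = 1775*6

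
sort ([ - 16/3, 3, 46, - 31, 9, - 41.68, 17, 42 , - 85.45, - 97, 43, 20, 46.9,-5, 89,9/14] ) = [ - 97, -85.45, - 41.68, - 31, - 16/3,-5, 9/14,  3, 9, 17,20 , 42,43,46, 46.9,89 ]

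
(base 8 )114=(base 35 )26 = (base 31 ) 2E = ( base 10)76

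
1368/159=8 + 32/53= 8.60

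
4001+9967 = 13968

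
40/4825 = 8/965 = 0.01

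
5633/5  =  1126+3/5 = 1126.60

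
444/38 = 11+13/19 = 11.68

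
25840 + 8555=34395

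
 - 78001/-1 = 78001 + 0/1 = 78001.00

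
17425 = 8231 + 9194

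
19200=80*240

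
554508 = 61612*9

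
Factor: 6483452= 2^2*131^1*12373^1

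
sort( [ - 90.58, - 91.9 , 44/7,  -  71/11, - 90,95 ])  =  [  -  91.9, - 90.58, - 90, - 71/11, 44/7,  95]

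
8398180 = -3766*( - 2230)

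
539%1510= 539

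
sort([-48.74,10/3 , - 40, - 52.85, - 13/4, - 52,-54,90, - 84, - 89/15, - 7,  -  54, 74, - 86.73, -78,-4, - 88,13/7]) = [ - 88,-86.73, - 84, - 78,  -  54,- 54 , - 52.85,-52,-48.74, - 40, - 7, - 89/15,-4,-13/4,13/7, 10/3,74,  90]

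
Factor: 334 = 2^1*167^1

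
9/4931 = 9/4931 = 0.00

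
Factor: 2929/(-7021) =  - 7^(  -  1)*17^( - 1 )*29^1*59^( - 1)*101^1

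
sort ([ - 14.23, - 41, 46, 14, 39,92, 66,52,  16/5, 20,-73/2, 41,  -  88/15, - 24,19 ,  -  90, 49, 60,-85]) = [ - 90, - 85, - 41, - 73/2, - 24, - 14.23 ,  -  88/15, 16/5,14, 19,  20,39, 41, 46, 49,52,60, 66, 92 ] 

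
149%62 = 25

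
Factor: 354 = 2^1 * 3^1* 59^1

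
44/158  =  22/79= 0.28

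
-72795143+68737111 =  - 4058032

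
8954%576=314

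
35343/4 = 35343/4 = 8835.75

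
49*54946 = 2692354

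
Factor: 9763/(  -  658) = -2^ ( - 1) * 7^ ( - 1)*13^1 *47^(  -  1 )*751^1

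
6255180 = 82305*76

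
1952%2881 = 1952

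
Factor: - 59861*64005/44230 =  - 2^(-1)*3^1*17^1*31^1  *251^1 *1931^1* 4423^( - 1) = -766280661/8846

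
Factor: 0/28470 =0^1 = 0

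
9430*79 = 744970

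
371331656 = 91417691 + 279913965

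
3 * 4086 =12258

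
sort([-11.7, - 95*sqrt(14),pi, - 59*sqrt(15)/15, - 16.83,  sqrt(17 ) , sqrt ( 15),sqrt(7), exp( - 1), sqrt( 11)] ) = [ - 95 * sqrt( 14), - 16.83, - 59*sqrt(15 ) /15,- 11.7,exp( - 1), sqrt( 7 ), pi, sqrt( 11) , sqrt( 15 ), sqrt (17 ) ]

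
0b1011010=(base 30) 30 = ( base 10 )90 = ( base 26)3C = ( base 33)2O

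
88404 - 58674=29730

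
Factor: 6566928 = 2^4*3^1*136811^1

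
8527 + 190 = 8717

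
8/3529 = 8/3529 = 0.00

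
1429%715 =714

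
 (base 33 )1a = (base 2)101011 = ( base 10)43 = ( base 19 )25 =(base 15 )2D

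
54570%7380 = 2910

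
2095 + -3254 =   -  1159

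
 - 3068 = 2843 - 5911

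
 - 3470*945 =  - 3279150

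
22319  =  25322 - 3003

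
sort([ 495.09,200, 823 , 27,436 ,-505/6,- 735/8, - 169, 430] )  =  [-169, - 735/8, - 505/6, 27,200,430, 436, 495.09,823 ]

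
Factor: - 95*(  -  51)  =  3^1*5^1*17^1*19^1 = 4845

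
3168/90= 176/5 = 35.20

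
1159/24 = 1159/24 = 48.29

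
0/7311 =0 = 0.00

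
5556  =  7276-1720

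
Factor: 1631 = 7^1*233^1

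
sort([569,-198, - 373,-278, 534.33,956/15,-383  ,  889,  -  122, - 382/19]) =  [ -383, - 373, - 278,-198,-122, - 382/19, 956/15,  534.33, 569,889] 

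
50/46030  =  5/4603  =  0.00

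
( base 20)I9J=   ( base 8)16347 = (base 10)7399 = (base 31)7ll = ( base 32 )777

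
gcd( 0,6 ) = 6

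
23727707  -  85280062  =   - 61552355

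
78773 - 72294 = 6479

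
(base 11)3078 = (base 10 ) 4078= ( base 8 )7756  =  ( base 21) 954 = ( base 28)55i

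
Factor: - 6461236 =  - 2^2* 37^1*149^1 * 293^1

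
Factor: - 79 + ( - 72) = -151^1 = -151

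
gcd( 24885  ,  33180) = 8295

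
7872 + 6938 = 14810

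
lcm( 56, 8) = 56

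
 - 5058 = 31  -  5089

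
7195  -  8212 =-1017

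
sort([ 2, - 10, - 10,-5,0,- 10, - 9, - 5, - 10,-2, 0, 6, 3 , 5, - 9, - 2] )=[ - 10,-10, - 10,-10, - 9, - 9 , - 5,-5,-2, - 2,0,0,  2, 3, 5,6]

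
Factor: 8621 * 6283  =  37^1*61^1* 103^1*233^1=54165743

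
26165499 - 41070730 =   -  14905231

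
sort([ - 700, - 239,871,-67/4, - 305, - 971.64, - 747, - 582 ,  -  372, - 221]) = [-971.64, - 747 ,-700, - 582, - 372, - 305, - 239, - 221, - 67/4,871 ]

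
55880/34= 1643+9/17  =  1643.53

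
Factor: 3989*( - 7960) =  - 31752440 = -  2^3*5^1* 199^1*3989^1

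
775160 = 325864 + 449296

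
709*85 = 60265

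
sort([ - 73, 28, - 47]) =[ - 73,-47, 28]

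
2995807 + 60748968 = 63744775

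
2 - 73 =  - 71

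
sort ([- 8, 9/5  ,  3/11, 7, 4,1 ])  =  [ - 8, 3/11,1, 9/5, 4,7 ] 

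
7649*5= 38245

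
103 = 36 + 67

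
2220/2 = 1110 = 1110.00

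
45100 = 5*9020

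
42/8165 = 42/8165=0.01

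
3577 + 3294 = 6871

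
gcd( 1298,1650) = 22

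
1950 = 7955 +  - 6005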